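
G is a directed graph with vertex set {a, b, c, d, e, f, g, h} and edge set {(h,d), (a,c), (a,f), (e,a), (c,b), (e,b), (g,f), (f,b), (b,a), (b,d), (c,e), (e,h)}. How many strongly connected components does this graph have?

4

{a, b, c, e, f} are all mutually reachable — one SCC of size 5.
{g} is an SCC by itself.
{h} is an SCC by itself.
{d} is an SCC by itself.
That gives 4 strongly connected components.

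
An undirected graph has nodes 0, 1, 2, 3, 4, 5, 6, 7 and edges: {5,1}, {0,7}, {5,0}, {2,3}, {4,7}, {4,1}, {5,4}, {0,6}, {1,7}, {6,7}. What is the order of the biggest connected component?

6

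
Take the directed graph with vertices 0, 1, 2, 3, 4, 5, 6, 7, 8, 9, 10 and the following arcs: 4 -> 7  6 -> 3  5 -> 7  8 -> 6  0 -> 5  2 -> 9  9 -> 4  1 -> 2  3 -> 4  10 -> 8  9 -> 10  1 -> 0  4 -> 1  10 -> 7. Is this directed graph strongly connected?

No

There is no directed path from 0 to 4, so the graph is not strongly connected.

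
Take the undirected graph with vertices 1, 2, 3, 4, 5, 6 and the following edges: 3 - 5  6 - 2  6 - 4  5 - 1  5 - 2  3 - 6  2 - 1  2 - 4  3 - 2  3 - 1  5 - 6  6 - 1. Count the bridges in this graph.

The edges on the cycle 3-5-2-6-3 are not bridges since each lies on that cycle.
Every edge lies on some cycle, so there are no bridges.

0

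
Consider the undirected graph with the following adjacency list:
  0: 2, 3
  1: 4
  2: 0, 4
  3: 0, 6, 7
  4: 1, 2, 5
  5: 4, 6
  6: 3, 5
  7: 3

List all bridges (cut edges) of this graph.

The edges on the cycle 6-3-0-2-4-5-6 are not bridges since each lies on that cycle.
But removing 3-7 disconnects 3 from 7; removing 4-1 disconnects 4 from 1 — these are bridges.

1-4, 3-7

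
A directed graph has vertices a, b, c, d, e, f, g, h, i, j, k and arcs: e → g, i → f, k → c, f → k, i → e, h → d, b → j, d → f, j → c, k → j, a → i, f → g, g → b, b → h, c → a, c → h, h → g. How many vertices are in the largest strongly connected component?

{a, b, c, d, e, f, g, h, i, j, k} are all mutually reachable — one SCC of size 11.
The largest has 11 vertices.

11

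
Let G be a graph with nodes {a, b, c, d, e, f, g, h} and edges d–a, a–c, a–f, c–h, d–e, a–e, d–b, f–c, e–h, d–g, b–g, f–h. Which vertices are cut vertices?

d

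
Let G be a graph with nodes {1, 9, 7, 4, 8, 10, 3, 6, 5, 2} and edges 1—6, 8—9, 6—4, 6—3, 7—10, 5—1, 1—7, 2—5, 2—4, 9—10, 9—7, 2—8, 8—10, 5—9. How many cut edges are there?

1

The edges on the cycle 2-5-1-6-4-2 are not bridges since each lies on that cycle.
But removing 3—6 disconnects 3 from 6 — this is a bridge.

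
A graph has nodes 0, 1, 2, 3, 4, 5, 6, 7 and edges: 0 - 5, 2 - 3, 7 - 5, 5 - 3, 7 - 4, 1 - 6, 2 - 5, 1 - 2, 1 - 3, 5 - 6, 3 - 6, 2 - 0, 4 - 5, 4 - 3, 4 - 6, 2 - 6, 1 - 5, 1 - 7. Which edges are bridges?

none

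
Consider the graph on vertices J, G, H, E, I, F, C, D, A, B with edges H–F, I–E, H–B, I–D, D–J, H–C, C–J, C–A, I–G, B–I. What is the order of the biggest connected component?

Starting from A we can reach A, B, C, D, E, F, G, H, I, J. That is one component of size 10.
The largest has 10 vertices.

10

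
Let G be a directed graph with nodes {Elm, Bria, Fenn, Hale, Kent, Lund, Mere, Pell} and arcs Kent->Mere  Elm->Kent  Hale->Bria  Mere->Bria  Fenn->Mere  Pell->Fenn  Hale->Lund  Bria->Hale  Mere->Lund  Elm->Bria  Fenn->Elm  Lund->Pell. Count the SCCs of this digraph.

1

{Elm, Bria, Fenn, Hale, Kent, Lund, Mere, Pell} are all mutually reachable — one SCC of size 8.
That gives 1 strongly connected component.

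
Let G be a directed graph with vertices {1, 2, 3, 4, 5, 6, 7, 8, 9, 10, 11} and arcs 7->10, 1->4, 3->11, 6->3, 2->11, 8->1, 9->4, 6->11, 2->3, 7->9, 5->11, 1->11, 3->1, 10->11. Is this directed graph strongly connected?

There is no directed path from 8 to 7, so the graph is not strongly connected.

No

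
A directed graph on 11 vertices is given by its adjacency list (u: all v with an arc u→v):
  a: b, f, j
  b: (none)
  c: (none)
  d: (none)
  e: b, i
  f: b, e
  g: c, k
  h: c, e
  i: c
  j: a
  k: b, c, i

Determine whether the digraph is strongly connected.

There is no directed path from b to c, so the graph is not strongly connected.

No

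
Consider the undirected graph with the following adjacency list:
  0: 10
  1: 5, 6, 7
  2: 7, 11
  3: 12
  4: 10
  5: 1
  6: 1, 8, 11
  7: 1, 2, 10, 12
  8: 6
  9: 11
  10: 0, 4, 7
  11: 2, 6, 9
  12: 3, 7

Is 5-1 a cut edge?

Yes

Removing 5-1 leaves no path between 5 and 1: the component count goes from 1 to 2. So it is a bridge.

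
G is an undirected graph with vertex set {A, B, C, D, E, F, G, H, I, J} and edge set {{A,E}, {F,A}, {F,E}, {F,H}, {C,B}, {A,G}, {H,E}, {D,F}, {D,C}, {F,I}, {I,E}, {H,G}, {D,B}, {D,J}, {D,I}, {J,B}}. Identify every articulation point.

D

Removing D increases the component count from 1 to 2, so D is a cut vertex.
By contrast removing I leaves 1 component; it is not a cut vertex. No other vertex is a cut vertex either.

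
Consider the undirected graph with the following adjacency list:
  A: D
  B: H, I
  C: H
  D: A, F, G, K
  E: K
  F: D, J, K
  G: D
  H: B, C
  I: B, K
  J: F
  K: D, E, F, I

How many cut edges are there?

8

The edges on the cycle F-K-D-F are not bridges since each lies on that cycle.
But removing K-E disconnects K from E; removing D-G disconnects D from G; removing H-C disconnects H from C; removing I-B disconnects I from B — these are bridges.
In total 8 edges are bridges.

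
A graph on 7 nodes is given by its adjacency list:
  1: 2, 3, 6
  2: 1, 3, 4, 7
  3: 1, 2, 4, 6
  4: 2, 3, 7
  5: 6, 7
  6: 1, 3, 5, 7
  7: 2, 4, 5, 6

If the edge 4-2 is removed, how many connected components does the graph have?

4 and 2 are still connected via 4-3-2, so the component count stays at 1.

1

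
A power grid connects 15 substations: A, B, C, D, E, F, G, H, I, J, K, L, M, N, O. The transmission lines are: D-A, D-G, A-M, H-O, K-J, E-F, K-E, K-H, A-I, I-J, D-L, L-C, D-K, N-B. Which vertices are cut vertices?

Removing A increases the component count from 2 to 3, so A is a cut vertex.
Removing D increases the component count from 2 to 4, so D is a cut vertex.
Removing E increases the component count from 2 to 3, so E is a cut vertex.
Likewise H, K, L are cut vertices.
By contrast removing F leaves 2 components; it is not a cut vertex. No other vertex is a cut vertex either.

A, D, E, H, K, L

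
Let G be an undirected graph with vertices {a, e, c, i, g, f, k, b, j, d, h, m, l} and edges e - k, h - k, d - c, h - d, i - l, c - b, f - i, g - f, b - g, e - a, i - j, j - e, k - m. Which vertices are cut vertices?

e, i, k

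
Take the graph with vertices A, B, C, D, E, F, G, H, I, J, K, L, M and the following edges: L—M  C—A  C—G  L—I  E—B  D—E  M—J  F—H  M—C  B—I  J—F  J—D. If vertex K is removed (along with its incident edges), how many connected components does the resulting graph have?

1

With K gone, the remaining components are: {A, B, C, D, E, F, G, H, I, J, L, M}.
That is 1 component.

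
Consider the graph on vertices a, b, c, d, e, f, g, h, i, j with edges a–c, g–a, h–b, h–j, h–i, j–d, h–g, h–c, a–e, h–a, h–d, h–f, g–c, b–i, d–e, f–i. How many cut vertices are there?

1

Removing h increases the component count from 1 to 2, so h is a cut vertex.
By contrast removing b leaves 1 component; it is not a cut vertex. No other vertex is a cut vertex either.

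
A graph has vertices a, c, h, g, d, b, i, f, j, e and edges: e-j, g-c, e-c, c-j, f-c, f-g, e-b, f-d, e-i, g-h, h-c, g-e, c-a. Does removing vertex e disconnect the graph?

Deleting e raises the number of components from 1 to 3, so e is a cut vertex.

Yes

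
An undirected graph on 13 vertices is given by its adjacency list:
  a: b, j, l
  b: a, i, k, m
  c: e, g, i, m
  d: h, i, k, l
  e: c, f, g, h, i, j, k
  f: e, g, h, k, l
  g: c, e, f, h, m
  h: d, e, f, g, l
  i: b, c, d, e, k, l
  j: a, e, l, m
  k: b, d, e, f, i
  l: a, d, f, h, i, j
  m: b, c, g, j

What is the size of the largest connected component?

13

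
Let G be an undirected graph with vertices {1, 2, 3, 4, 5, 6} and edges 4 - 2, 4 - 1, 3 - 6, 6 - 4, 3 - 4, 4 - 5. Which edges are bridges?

The edges on the cycle 3-6-4-3 are not bridges since each lies on that cycle.
But removing 4 - 1 disconnects 4 from 1; removing 4 - 2 disconnects 4 from 2; removing 4 - 5 disconnects 4 from 5 — these are bridges.

1-4, 2-4, 4-5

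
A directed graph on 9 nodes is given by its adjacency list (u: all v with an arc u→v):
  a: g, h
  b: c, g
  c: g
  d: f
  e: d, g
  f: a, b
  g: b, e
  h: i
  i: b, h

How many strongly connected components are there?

1

{a, b, c, d, e, f, g, h, i} are all mutually reachable — one SCC of size 9.
That gives 1 strongly connected component.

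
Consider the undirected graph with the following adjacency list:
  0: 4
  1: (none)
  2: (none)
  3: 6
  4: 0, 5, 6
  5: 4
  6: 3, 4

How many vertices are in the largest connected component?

2 is isolated — a component by itself.
1 is isolated — a component by itself.
Starting from 0 we can reach 0, 3, 4, 5, 6. That is one component of size 5.
The largest has 5 vertices.

5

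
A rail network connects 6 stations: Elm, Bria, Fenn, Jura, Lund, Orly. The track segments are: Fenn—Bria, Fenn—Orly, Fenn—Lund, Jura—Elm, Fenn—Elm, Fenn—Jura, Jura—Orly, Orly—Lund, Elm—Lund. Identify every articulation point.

Fenn

Removing Fenn increases the component count from 1 to 2, so Fenn is a cut vertex.
By contrast removing Elm leaves 1 component; it is not a cut vertex. No other vertex is a cut vertex either.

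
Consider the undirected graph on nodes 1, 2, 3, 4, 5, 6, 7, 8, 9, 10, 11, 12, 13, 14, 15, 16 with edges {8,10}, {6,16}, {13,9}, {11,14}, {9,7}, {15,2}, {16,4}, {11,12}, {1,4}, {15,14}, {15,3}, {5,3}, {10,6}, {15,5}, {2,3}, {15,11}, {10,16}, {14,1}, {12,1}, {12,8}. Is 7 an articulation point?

No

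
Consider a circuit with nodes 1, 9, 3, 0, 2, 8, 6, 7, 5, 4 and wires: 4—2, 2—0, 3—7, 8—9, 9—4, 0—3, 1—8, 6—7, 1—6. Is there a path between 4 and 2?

From 4 we can reach 0, 1, 2, 3, 4, 6, 7, 8, 9, which includes 2.

Yes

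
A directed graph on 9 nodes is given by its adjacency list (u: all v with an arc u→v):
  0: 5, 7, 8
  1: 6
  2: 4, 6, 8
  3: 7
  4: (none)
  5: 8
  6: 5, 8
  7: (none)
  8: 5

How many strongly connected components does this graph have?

{5, 8} are all mutually reachable — one SCC of size 2.
{6} is an SCC by itself.
{2} is an SCC by itself.
{3} is an SCC by itself.
{7} is an SCC by itself.
(and 3 more singleton SCCs)
That gives 8 strongly connected components.

8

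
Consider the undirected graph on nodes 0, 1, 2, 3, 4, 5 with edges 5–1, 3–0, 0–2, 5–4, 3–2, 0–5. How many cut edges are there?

3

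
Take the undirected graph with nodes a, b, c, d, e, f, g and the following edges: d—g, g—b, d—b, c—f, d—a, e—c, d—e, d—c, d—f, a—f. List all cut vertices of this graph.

d

Removing d increases the component count from 1 to 2, so d is a cut vertex.
By contrast removing f leaves 1 component; it is not a cut vertex. No other vertex is a cut vertex either.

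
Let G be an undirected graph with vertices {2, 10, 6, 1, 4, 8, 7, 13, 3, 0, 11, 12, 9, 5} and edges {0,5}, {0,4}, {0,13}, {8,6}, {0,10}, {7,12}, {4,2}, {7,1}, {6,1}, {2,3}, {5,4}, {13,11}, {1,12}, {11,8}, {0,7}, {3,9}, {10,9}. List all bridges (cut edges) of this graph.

The edges on the cycle 0-5-4-0 are not bridges since each lies on that cycle.
Every edge lies on some cycle, so there are no bridges.

none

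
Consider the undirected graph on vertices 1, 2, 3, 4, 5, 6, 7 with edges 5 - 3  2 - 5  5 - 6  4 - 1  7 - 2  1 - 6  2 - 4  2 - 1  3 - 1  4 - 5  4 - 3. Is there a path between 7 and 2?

Yes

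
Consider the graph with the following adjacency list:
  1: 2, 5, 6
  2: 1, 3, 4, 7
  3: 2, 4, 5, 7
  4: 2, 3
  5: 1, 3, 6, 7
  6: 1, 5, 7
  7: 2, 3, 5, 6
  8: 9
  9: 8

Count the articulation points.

Removing 8, for instance, still leaves 2 components. No single vertex removal increases the component count — the graph has no articulation points.

0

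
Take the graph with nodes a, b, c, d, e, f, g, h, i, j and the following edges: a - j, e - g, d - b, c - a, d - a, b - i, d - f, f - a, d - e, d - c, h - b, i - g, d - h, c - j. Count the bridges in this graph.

0

The edges on the cycle d-h-b-d are not bridges since each lies on that cycle.
Every edge lies on some cycle, so there are no bridges.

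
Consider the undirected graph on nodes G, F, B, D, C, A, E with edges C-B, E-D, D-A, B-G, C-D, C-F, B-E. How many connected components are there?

1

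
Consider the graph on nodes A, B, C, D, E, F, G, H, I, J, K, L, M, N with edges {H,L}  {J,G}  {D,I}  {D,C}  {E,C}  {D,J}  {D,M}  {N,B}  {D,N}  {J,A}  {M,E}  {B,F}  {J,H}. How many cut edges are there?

9

The edges on the cycle D-M-E-C-D are not bridges since each lies on that cycle.
But removing J–H disconnects J from H; removing G–J disconnects G from J; removing D–N disconnects D from N; removing D–I disconnects D from I — these are bridges.
In total 9 edges are bridges.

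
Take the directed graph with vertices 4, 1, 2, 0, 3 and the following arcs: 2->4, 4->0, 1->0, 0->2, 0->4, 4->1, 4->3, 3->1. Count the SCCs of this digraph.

1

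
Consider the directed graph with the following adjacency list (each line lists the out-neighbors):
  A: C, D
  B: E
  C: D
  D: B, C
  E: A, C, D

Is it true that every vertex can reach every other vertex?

Yes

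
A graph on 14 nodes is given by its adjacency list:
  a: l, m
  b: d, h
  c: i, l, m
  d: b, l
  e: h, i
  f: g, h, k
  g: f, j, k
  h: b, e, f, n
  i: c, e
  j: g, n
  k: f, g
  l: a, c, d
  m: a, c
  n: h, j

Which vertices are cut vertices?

h

Removing h increases the component count from 1 to 2, so h is a cut vertex.
By contrast removing a leaves 1 component; it is not a cut vertex. No other vertex is a cut vertex either.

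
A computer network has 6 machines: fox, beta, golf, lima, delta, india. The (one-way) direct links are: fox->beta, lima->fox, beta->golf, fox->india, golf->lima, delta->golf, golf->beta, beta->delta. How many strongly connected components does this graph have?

2

{fox, beta, golf, lima, delta} are all mutually reachable — one SCC of size 5.
{india} is an SCC by itself.
That gives 2 strongly connected components.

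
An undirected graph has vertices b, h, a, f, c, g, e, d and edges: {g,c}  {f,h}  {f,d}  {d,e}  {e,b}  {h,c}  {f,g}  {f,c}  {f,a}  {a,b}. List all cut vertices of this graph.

Removing f increases the component count from 1 to 2, so f is a cut vertex.
By contrast removing a leaves 1 component; it is not a cut vertex. No other vertex is a cut vertex either.

f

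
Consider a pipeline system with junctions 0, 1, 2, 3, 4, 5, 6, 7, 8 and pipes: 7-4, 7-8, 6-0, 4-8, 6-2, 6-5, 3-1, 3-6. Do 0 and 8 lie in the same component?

The component containing 0 is {0, 1, 2, 3, 5, 6}, and 8 is not in it.

No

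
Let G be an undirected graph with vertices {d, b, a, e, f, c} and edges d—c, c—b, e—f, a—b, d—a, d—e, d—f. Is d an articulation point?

Yes

Deleting d raises the number of components from 1 to 2, so d is a cut vertex.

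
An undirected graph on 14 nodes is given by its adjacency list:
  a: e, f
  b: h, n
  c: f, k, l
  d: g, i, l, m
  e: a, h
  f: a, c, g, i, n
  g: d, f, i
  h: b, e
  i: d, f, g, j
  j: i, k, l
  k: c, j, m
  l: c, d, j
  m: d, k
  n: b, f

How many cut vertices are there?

Removing f increases the component count from 1 to 2, so f is a cut vertex.
By contrast removing b leaves 1 component; it is not a cut vertex. No other vertex is a cut vertex either.

1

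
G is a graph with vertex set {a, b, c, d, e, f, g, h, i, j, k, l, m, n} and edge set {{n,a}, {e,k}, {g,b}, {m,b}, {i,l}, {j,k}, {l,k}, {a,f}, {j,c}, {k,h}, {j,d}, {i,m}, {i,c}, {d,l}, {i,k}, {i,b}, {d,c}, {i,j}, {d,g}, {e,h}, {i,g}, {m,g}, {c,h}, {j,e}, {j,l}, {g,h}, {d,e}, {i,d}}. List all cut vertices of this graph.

a

Removing a increases the component count from 2 to 3, so a is a cut vertex.
By contrast removing i leaves 2 components; it is not a cut vertex. No other vertex is a cut vertex either.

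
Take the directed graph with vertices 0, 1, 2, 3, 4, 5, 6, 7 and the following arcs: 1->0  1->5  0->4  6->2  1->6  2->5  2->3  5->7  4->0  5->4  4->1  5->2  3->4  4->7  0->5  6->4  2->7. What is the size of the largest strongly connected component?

7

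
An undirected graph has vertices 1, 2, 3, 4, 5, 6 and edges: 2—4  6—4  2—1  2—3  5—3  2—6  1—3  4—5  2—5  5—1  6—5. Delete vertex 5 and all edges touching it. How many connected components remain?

With 5 gone, the remaining components are: {1, 2, 3, 4, 6}.
That is 1 component.

1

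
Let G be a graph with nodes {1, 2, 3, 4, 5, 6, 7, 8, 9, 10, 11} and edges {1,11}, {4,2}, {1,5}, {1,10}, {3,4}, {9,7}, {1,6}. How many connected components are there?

4

8 is isolated — a component by itself.
Starting from 7 we can reach 7, 9. That is one component of size 2.
Starting from 2 we can reach 2, 3, 4. That is one component of size 3.
Starting from 1 we can reach 1, 5, 6, 10, 11. That is one component of size 5.
Total: 4 components.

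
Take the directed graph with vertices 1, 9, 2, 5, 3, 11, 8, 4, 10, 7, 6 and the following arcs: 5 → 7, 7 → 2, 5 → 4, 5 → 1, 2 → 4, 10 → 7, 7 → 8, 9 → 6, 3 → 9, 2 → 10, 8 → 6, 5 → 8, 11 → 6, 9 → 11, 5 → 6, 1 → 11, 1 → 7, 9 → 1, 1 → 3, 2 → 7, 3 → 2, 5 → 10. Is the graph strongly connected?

There is no directed path from 4 to 7, so the graph is not strongly connected.

No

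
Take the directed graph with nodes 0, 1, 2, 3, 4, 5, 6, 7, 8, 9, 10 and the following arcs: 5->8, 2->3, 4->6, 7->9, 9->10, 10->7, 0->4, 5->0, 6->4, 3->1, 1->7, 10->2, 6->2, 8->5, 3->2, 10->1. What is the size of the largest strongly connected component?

6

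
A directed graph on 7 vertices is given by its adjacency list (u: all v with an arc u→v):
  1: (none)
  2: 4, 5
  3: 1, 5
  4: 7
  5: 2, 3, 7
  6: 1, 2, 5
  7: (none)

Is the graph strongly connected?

No

There is no directed path from 1 to 7, so the graph is not strongly connected.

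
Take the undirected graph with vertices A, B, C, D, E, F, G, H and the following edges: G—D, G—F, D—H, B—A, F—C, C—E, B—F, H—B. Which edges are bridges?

A-B, C-E, C-F

The edges on the cycle G-D-H-B-F-G are not bridges since each lies on that cycle.
But removing C—E disconnects C from E; removing F—C disconnects F from C; removing B—A disconnects B from A — these are bridges.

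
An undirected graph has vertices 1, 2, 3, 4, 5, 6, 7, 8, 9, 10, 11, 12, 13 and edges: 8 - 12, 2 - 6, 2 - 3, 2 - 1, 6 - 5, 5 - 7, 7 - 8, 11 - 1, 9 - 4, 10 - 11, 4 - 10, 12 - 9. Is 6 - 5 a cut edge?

After removing 6 - 5, the path 6-2-1-11-10-4-9-12-8-7-5 still connects them, so the edge is not a bridge.

No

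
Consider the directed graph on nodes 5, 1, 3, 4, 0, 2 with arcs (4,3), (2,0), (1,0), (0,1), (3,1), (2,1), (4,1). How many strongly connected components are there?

5

{0, 1} are all mutually reachable — one SCC of size 2.
{2} is an SCC by itself.
{4} is an SCC by itself.
{3} is an SCC by itself.
{5} is an SCC by itself.
That gives 5 strongly connected components.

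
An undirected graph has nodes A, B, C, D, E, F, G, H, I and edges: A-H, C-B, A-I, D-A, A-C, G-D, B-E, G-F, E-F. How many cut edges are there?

The edges on the cycle G-D-A-C-B-E-F-G are not bridges since each lies on that cycle.
But removing H-A disconnects H from A; removing A-I disconnects A from I — these are bridges.
That makes 2 bridges.

2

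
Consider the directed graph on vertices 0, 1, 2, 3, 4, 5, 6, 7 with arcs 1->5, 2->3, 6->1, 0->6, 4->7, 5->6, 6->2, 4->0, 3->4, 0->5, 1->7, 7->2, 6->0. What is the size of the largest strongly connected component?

8

{0, 1, 2, 3, 4, 5, 6, 7} are all mutually reachable — one SCC of size 8.
The largest has 8 vertices.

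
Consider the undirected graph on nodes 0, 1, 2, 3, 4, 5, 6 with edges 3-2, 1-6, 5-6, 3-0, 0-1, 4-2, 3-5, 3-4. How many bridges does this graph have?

0

The edges on the cycle 3-4-2-3 are not bridges since each lies on that cycle.
Every edge lies on some cycle, so there are no bridges.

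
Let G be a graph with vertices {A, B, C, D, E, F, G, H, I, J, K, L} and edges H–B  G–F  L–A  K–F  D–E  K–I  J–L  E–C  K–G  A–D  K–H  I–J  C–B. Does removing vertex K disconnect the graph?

Deleting K raises the number of components from 1 to 2, so K is a cut vertex.

Yes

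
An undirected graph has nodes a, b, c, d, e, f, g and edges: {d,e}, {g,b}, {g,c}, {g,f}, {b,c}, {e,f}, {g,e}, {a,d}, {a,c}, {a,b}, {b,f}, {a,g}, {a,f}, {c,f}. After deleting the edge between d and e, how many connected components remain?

1

d and e are still connected via d-a-g-e, so the component count stays at 1.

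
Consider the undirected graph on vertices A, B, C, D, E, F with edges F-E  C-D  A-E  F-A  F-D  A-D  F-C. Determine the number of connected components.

B is isolated — a component by itself.
Starting from A we can reach A, C, D, E, F. That is one component of size 5.
Total: 2 components.

2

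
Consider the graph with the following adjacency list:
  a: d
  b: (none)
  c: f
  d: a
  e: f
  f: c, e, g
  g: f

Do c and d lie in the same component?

No

The component containing c is {c, e, f, g}, and d is not in it.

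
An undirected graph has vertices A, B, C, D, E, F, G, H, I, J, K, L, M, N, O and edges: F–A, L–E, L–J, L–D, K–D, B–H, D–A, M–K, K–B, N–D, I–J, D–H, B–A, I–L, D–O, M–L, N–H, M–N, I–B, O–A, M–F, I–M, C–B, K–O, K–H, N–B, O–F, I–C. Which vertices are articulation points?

Removing L increases the component count from 2 to 3, so L is a cut vertex.
By contrast removing H leaves 2 components; it is not a cut vertex. No other vertex is a cut vertex either.

L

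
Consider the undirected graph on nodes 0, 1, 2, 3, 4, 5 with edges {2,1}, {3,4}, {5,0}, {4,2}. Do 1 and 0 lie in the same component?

The component containing 1 is {1, 2, 3, 4}, and 0 is not in it.

No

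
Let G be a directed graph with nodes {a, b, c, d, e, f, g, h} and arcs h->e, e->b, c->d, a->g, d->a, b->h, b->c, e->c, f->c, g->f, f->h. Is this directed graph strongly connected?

Yes

From c we can reach every vertex (a, b, c, d, e, f, g, h), and every vertex can reach c (a, b, c, d, e, f, g, h). So the whole graph is one strongly connected component.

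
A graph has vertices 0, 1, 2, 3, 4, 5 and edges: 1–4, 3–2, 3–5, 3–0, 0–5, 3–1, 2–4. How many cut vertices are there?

1

Removing 3 increases the component count from 1 to 2, so 3 is a cut vertex.
By contrast removing 5 leaves 1 component; it is not a cut vertex. No other vertex is a cut vertex either.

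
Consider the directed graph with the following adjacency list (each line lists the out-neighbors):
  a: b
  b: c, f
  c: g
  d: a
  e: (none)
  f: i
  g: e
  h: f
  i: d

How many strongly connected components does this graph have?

5

{a, b, d, f, i} are all mutually reachable — one SCC of size 5.
{e} is an SCC by itself.
{g} is an SCC by itself.
{h} is an SCC by itself.
{c} is an SCC by itself.
That gives 5 strongly connected components.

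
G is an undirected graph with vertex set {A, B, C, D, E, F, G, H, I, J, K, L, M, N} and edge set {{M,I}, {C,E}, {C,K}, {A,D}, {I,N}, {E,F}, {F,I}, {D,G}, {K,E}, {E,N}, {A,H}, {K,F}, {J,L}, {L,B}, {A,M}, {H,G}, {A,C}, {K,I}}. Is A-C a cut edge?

No

After removing A-C, the path A-M-I-K-C still connects them, so the edge is not a bridge.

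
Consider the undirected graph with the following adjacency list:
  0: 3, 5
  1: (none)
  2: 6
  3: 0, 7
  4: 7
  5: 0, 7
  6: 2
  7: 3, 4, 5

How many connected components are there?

3

1 is isolated — a component by itself.
Starting from 2 we can reach 2, 6. That is one component of size 2.
Starting from 0 we can reach 0, 3, 4, 5, 7. That is one component of size 5.
Total: 3 components.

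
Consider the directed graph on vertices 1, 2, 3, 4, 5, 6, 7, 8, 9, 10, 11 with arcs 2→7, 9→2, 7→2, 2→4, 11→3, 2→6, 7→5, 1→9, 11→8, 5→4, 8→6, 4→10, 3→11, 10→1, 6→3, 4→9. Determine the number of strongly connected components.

2

{1, 2, 4, 5, 7, 9, 10} are all mutually reachable — one SCC of size 7.
{3, 6, 8, 11} are all mutually reachable — one SCC of size 4.
That gives 2 strongly connected components.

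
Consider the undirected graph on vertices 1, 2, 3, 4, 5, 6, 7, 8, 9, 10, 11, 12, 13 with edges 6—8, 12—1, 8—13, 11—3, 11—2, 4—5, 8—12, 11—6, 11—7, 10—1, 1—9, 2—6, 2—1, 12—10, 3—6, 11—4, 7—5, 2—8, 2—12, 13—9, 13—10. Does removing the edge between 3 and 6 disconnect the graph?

No

After removing 3—6, the path 3-11-6 still connects them, so the edge is not a bridge.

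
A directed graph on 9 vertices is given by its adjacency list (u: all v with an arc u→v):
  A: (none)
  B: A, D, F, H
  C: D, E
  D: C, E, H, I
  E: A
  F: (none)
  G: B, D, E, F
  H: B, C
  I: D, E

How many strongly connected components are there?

5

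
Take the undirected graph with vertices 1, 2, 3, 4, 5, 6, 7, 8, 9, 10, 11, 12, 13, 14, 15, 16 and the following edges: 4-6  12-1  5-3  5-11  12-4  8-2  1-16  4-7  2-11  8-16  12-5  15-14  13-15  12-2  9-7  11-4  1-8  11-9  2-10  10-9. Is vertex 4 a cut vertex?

Deleting 4 raises the number of components from 2 to 3, so 4 is a cut vertex.

Yes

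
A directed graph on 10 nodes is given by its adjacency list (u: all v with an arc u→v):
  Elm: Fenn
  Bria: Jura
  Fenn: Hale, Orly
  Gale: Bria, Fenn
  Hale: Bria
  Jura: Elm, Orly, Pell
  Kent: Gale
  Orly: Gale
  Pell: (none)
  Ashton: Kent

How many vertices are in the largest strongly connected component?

7

{Elm, Bria, Fenn, Gale, Hale, Jura, Orly} are all mutually reachable — one SCC of size 7.
{Kent} is an SCC by itself.
{Pell} is an SCC by itself.
{Ashton} is an SCC by itself.
The largest has 7 vertices.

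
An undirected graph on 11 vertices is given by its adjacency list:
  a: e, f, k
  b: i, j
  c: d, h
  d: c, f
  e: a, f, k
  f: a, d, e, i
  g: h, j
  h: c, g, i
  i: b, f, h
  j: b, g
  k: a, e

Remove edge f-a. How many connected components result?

f and a are still connected via f-e-a, so the component count stays at 1.

1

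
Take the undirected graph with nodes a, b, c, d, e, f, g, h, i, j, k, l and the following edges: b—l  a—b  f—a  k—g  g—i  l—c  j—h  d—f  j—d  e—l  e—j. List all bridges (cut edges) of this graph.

The edges on the cycle e-j-d-f-a-b-l-e are not bridges since each lies on that cycle.
But removing l—c disconnects l from c; removing h—j disconnects h from j; removing k—g disconnects k from g; removing g—i disconnects g from i — these are bridges.

c-l, g-i, g-k, h-j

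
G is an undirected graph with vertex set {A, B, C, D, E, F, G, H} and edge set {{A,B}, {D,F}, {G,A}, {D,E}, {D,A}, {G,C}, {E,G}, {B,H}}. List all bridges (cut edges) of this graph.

The edges on the cycle D-E-G-A-D are not bridges since each lies on that cycle.
But removing B - H disconnects B from H; removing A - B disconnects A from B; removing G - C disconnects G from C; removing D - F disconnects D from F — these are bridges.

A-B, B-H, C-G, D-F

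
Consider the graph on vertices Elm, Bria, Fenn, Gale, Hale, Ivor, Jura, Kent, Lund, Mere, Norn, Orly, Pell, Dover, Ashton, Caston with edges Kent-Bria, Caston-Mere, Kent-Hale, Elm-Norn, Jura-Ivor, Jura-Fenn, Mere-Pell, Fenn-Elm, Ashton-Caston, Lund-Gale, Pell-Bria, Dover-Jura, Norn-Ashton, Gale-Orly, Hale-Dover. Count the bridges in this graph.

The edges on the cycle Kent-Hale-Dover-Jura-Fenn-Elm-Norn-Ashton-Caston-Mere-Pell-Bria-Kent are not bridges since each lies on that cycle.
But removing Lund-Gale disconnects Lund from Gale; removing Gale-Orly disconnects Gale from Orly; removing Jura-Ivor disconnects Jura from Ivor — these are bridges.
That makes 3 bridges.

3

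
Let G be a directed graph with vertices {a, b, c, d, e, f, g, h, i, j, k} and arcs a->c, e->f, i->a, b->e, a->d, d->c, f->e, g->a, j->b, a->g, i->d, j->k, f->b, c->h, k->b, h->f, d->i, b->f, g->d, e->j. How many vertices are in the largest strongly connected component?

{b, e, f, j, k} are all mutually reachable — one SCC of size 5.
{a, d, g, i} are all mutually reachable — one SCC of size 4.
{h} is an SCC by itself.
{c} is an SCC by itself.
The largest has 5 vertices.

5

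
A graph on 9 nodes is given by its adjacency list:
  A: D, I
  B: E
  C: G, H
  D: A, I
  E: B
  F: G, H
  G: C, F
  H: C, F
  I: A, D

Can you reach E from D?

No

The component containing D is {A, D, I}, and E is not in it.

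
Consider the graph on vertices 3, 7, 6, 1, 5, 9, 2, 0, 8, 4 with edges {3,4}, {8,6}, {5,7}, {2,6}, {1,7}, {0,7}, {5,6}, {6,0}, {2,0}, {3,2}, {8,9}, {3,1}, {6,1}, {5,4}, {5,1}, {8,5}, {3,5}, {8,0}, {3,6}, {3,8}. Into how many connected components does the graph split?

1

Starting from 0 we can reach 0, 1, 2, 3, 4, 5, 6, 7, 8, 9. That is one component of size 10.
Total: 1 component.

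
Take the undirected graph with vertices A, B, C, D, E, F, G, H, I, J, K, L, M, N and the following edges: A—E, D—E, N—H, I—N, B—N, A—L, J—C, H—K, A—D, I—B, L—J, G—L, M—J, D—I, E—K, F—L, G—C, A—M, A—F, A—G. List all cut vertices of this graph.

Removing A increases the component count from 1 to 2, so A is a cut vertex.
By contrast removing I leaves 1 component; it is not a cut vertex. No other vertex is a cut vertex either.

A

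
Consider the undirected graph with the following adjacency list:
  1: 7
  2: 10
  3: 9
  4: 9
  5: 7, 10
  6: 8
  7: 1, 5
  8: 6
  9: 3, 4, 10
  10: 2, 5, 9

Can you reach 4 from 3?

Yes

From 3 we can reach 1, 2, 3, 4, 5, 7, 9, 10, which includes 4.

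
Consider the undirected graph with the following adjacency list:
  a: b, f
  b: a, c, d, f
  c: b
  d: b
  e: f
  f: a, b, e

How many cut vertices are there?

2

Removing b increases the component count from 1 to 3, so b is a cut vertex.
Removing f increases the component count from 1 to 2, so f is a cut vertex.
By contrast removing d leaves 1 component; it is not a cut vertex. No other vertex is a cut vertex either.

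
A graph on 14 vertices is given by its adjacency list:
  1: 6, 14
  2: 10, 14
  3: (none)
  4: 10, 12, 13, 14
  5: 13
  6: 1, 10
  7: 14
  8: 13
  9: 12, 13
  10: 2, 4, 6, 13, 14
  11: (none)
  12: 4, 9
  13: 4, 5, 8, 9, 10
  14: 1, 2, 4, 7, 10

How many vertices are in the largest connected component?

11 is isolated — a component by itself.
3 is isolated — a component by itself.
Starting from 1 we can reach 1, 2, 4, 5, 6, 7, 8, 9, 10, 12, 13, 14. That is one component of size 12.
The largest has 12 vertices.

12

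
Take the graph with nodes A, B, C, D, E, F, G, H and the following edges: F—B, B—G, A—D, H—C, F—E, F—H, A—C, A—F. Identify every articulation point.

Removing A increases the component count from 1 to 2, so A is a cut vertex.
Removing B increases the component count from 1 to 2, so B is a cut vertex.
Removing F increases the component count from 1 to 3, so F is a cut vertex.
By contrast removing H leaves 1 component; it is not a cut vertex. No other vertex is a cut vertex either.

A, B, F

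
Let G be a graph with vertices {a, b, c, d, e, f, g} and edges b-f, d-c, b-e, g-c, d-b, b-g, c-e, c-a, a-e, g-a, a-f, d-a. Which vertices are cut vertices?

Removing f, for instance, still leaves 1 component. No single vertex removal increases the component count — the graph has no articulation points.

none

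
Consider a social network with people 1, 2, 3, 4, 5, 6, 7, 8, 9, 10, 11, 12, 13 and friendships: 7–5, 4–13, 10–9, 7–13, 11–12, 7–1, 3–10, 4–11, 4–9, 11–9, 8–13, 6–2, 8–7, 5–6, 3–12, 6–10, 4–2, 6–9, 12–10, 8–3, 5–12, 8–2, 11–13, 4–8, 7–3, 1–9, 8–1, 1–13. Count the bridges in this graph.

0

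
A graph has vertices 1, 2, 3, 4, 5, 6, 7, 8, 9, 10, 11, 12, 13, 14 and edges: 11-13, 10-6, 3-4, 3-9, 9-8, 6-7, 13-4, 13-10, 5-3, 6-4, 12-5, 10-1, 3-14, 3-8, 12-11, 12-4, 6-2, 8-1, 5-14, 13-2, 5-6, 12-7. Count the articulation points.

Removing 4, for instance, still leaves 1 component. No single vertex removal increases the component count — the graph has no articulation points.

0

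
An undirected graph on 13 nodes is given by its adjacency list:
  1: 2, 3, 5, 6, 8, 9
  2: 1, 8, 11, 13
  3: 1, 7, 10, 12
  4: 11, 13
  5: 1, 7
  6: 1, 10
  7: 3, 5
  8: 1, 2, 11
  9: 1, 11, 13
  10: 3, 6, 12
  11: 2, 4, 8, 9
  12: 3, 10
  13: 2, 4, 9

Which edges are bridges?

The edges on the cycle 1-6-10-12-3-1 are not bridges since each lies on that cycle.
Every edge lies on some cycle, so there are no bridges.

none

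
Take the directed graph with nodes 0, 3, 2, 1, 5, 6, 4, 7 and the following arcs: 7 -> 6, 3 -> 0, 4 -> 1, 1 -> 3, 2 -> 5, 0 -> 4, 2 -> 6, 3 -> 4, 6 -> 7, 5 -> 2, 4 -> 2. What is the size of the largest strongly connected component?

4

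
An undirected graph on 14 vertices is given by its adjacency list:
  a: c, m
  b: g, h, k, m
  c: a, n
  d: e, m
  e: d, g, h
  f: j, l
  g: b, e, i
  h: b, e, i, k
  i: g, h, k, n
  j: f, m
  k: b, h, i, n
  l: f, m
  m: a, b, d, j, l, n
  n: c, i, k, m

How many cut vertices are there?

Removing m increases the component count from 1 to 2, so m is a cut vertex.
By contrast removing c leaves 1 component; it is not a cut vertex. No other vertex is a cut vertex either.

1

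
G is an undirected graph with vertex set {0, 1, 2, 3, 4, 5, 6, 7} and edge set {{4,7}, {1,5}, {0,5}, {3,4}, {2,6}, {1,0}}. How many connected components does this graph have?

Starting from 2 we can reach 2, 6. That is one component of size 2.
Starting from 3 we can reach 3, 4, 7. That is one component of size 3.
Starting from 0 we can reach 0, 1, 5. That is one component of size 3.
Total: 3 components.

3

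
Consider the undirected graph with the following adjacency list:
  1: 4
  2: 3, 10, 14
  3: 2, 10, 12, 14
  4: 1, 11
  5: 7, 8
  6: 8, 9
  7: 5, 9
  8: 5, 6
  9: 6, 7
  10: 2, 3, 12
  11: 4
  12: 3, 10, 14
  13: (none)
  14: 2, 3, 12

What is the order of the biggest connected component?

13 is isolated — a component by itself.
Starting from 1 we can reach 1, 4, 11. That is one component of size 3.
Starting from 2 we can reach 2, 3, 10, 12, 14. That is one component of size 5.
Starting from 5 we can reach 5, 6, 7, 8, 9. That is one component of size 5.
The largest has 5 vertices.

5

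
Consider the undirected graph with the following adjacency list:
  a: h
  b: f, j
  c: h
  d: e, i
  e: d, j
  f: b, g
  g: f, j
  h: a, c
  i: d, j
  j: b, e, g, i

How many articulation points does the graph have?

2

Removing h increases the component count from 2 to 3, so h is a cut vertex.
Removing j increases the component count from 2 to 3, so j is a cut vertex.
By contrast removing i leaves 2 components; it is not a cut vertex. No other vertex is a cut vertex either.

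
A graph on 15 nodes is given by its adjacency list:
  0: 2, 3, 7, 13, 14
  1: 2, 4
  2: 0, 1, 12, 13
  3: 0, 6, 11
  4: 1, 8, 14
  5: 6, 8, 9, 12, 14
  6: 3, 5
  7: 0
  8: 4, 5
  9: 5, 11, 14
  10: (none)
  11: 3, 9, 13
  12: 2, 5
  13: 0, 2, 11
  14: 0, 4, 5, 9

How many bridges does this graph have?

1

The edges on the cycle 0-13-2-1-4-8-5-14-0 are not bridges since each lies on that cycle.
But removing 0-7 disconnects 0 from 7 — this is a bridge.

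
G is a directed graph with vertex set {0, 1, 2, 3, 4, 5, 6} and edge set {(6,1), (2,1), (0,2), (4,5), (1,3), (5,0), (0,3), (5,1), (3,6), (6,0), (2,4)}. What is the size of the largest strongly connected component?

7

{0, 1, 2, 3, 4, 5, 6} are all mutually reachable — one SCC of size 7.
The largest has 7 vertices.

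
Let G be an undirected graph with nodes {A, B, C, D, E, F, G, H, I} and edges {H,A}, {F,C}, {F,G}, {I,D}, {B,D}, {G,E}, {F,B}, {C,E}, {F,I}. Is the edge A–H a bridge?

Yes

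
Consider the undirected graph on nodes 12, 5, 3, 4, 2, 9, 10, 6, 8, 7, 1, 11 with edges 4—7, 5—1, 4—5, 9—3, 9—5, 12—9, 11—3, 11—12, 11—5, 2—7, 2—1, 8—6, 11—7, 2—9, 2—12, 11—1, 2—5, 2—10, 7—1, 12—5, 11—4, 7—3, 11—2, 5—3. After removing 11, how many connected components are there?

With 11 gone, the remaining components are: {6, 8}; {1, 2, 3, 4, 5, 7, 9, 10, 12}.
That is 2 components.

2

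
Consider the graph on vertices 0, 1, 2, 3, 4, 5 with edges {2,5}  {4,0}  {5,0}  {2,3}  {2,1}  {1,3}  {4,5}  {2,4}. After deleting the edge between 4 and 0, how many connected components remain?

4 and 0 are still connected via 4-5-0, so the component count stays at 1.

1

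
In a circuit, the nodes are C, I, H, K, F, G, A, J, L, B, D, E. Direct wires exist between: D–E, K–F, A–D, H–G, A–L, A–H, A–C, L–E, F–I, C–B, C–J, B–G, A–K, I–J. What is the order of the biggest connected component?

Starting from A we can reach A, B, C, D, E, F, G, H, I, J, K, L. That is one component of size 12.
The largest has 12 vertices.

12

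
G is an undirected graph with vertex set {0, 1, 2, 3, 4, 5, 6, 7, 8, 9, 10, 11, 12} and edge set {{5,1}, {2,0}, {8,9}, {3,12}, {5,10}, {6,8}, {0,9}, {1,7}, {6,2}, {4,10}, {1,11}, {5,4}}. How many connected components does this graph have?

3

Starting from 3 we can reach 3, 12. That is one component of size 2.
Starting from 0 we can reach 0, 2, 6, 8, 9. That is one component of size 5.
Starting from 1 we can reach 1, 4, 5, 7, 10, 11. That is one component of size 6.
Total: 3 components.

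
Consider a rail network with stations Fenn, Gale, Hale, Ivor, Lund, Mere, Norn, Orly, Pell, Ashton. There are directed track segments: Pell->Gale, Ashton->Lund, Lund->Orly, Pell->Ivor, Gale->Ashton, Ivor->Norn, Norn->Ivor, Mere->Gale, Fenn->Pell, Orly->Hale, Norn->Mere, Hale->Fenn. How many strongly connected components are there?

1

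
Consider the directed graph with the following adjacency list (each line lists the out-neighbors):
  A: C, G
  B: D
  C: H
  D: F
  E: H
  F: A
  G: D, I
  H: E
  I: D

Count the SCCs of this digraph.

4

{A, D, F, G, I} are all mutually reachable — one SCC of size 5.
{E, H} are all mutually reachable — one SCC of size 2.
{C} is an SCC by itself.
{B} is an SCC by itself.
That gives 4 strongly connected components.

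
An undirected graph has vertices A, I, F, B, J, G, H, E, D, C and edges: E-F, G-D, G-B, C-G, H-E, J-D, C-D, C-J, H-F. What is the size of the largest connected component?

5

I is isolated — a component by itself.
A is isolated — a component by itself.
Starting from E we can reach E, F, H. That is one component of size 3.
Starting from B we can reach B, C, D, G, J. That is one component of size 5.
The largest has 5 vertices.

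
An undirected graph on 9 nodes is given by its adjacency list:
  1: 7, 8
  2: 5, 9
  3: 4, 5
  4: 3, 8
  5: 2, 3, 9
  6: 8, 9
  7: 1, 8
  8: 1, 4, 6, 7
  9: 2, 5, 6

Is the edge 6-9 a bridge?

After removing 6-9, the path 6-8-4-3-5-9 still connects them, so the edge is not a bridge.

No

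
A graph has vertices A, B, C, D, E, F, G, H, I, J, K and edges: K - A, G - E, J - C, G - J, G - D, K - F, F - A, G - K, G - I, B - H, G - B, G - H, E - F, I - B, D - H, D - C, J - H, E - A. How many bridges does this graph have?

0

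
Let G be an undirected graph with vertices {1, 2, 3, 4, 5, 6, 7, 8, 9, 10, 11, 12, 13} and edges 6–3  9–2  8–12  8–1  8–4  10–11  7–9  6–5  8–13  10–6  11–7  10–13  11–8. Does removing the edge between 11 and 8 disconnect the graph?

No

After removing 11–8, the path 11-10-13-8 still connects them, so the edge is not a bridge.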